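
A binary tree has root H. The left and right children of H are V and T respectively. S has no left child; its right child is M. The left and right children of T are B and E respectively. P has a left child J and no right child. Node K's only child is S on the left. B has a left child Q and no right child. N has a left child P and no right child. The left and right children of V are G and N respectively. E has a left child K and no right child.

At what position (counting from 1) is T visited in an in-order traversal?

In-order visits the left subtree, then the node, then the right subtree.
At H: go left to V.
  At V: go left to G.
    G is a leaf — visit G.
  Visit V.
  At V: go right to N.
    At N: go left to P.
      At P: go left to J.
        J is a leaf — visit J.
      Visit P.
      At P: no right child.
    Visit N.
    At N: no right child.
Visit H.
At H: go right to T.
  At T: go left to B.
    At B: go left to Q.
      Q is a leaf — visit Q.
    Visit B.
    At B: no right child.
  Visit T.
  At T: go right to E.
    At E: go left to K.
      At K: go left to S.
        At S: no left child.
        Visit S.
        At S: go right to M.
          M is a leaf — visit M.
      Visit K.
      At K: no right child.
    Visit E.
    At E: no right child.
Full in-order sequence: G, V, J, P, N, H, Q, B, T, S, M, K, E.

9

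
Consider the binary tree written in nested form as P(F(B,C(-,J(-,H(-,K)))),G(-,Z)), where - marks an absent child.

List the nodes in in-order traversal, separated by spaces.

In-order visits the left subtree, then the node, then the right subtree.
At P: go left to F.
  At F: go left to B.
    B is a leaf — visit B.
  Visit F.
  At F: go right to C.
    At C: no left child.
    Visit C.
    At C: go right to J.
      At J: no left child.
      Visit J.
      At J: go right to H.
        At H: no left child.
        Visit H.
        At H: go right to K.
          K is a leaf — visit K.
Visit P.
At P: go right to G.
  At G: no left child.
  Visit G.
  At G: go right to Z.
    Z is a leaf — visit Z.

B F C J H K P G Z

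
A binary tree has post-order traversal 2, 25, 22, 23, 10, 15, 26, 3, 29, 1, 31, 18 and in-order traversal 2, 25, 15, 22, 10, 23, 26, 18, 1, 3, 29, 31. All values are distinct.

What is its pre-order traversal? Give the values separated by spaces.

The last element of post-order is the root; it splits in-order into left and right subtrees.
Root 18: left subtree has 7 nodes {2, 25, 15, 22, 10, 23, 26}, right has 4 {1, 3, 29, 31}.
  Root 26: left subtree has 6 nodes {2, 25, 15, 22, 10, 23}, right has 0 { }.
    Root 15: left subtree has 2 nodes {2, 25}, right has 3 {22, 10, 23}.
      Root 25: left subtree has 1 node {2}, right has 0 { }.
      Root 10: left subtree has 1 node {22}, right has 1 {23}.
  Root 31: left subtree has 3 nodes {1, 3, 29}, right has 0 { }.
    Root 1: left subtree has 0 nodes { }, right has 2 {3, 29}.
      Root 29: left subtree has 1 node {3}, right has 0 { }.

18 26 15 25 2 10 22 23 31 1 29 3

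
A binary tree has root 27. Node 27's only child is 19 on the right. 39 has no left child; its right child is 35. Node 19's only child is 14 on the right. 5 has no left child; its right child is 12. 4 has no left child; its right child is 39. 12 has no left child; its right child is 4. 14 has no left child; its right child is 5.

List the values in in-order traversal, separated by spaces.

27 19 14 5 12 4 39 35

In-order visits the left subtree, then the node, then the right subtree.
At 27: no left child.
Visit 27.
At 27: go right to 19.
  At 19: no left child.
  Visit 19.
  At 19: go right to 14.
    At 14: no left child.
    Visit 14.
    At 14: go right to 5.
      At 5: no left child.
      Visit 5.
      At 5: go right to 12.
        At 12: no left child.
        Visit 12.
        At 12: go right to 4.
          At 4: no left child.
          Visit 4.
          At 4: go right to 39.
            At 39: no left child.
            Visit 39.
            At 39: go right to 35.
              35 is a leaf — visit 35.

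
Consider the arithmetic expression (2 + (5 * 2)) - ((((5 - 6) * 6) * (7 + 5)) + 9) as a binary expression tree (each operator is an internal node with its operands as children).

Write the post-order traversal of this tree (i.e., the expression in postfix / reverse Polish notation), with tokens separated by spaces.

Post-order on an expression tree gives postfix notation: for each operator, emit left operand, right operand, then the operator.

2 5 2 * + 5 6 - 6 * 7 5 + * 9 + -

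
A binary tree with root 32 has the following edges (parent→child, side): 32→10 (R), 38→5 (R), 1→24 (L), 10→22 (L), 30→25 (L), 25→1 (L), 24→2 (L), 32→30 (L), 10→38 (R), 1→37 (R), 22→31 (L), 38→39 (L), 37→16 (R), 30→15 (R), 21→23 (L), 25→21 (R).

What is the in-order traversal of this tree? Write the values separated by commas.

In-order visits the left subtree, then the node, then the right subtree.
At 32: go left to 30.
  At 30: go left to 25.
    At 25: go left to 1.
      At 1: go left to 24.
        At 24: go left to 2.
          2 is a leaf — visit 2.
        Visit 24.
        At 24: no right child.
      Visit 1.
      At 1: go right to 37.
        At 37: no left child.
        Visit 37.
        At 37: go right to 16.
          16 is a leaf — visit 16.
    Visit 25.
    At 25: go right to 21.
      At 21: go left to 23.
        23 is a leaf — visit 23.
      Visit 21.
      At 21: no right child.
  Visit 30.
  At 30: go right to 15.
    15 is a leaf — visit 15.
Visit 32.
At 32: go right to 10.
  At 10: go left to 22.
    At 22: go left to 31.
      31 is a leaf — visit 31.
    Visit 22.
    At 22: no right child.
  Visit 10.
  At 10: go right to 38.
    At 38: go left to 39.
      39 is a leaf — visit 39.
    Visit 38.
    At 38: go right to 5.
      5 is a leaf — visit 5.

2, 24, 1, 37, 16, 25, 23, 21, 30, 15, 32, 31, 22, 10, 39, 38, 5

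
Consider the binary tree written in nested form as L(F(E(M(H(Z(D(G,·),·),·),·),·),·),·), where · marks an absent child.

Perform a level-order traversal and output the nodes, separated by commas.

Level-order visits nodes level by level from the root, left to right within each level.
Level 0: L
Level 1: F
Level 2: E
Level 3: M
Level 4: H
Level 5: Z
Level 6: D
Level 7: G

L, F, E, M, H, Z, D, G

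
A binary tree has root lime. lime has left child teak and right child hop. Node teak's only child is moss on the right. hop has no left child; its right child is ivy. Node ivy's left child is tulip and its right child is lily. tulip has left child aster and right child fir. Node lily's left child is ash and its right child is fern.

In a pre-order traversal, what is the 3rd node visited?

Pre-order visits the node, then its left subtree, then its right subtree.
Visit lime.
At lime: go left to teak.
  Visit teak.
  At teak: no left child.
  At teak: go right to moss.
    moss is a leaf — visit moss.
At lime: go right to hop.
  Visit hop.
  At hop: no left child.
  At hop: go right to ivy.
    Visit ivy.
    At ivy: go left to tulip.
      Visit tulip.
      At tulip: go left to aster.
        aster is a leaf — visit aster.
      At tulip: go right to fir.
        fir is a leaf — visit fir.
    At ivy: go right to lily.
      Visit lily.
      At lily: go left to ash.
        ash is a leaf — visit ash.
      At lily: go right to fern.
        fern is a leaf — visit fern.
Full pre-order sequence: lime, teak, moss, hop, ivy, tulip, aster, fir, lily, ash, fern.

moss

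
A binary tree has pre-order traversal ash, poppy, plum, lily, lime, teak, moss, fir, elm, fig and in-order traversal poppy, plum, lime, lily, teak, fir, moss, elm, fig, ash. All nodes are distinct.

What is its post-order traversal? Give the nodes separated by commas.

The first element of pre-order is the root; it splits in-order into left and right subtrees.
Root ash: left subtree has 9 nodes {poppy, plum, lime, lily, teak, fir, moss, elm, fig}, right has 0 { }.
  Root poppy: left subtree has 0 nodes { }, right has 8 {plum, lime, lily, teak, fir, moss, elm, fig}.
    Root plum: left subtree has 0 nodes { }, right has 7 {lime, lily, teak, fir, moss, elm, fig}.
      Root lily: left subtree has 1 node {lime}, right has 5 {teak, fir, moss, elm, fig}.
        Root teak: left subtree has 0 nodes { }, right has 4 {fir, moss, elm, fig}.
          Root moss: left subtree has 1 node {fir}, right has 2 {elm, fig}.
            Root elm: left subtree has 0 nodes { }, right has 1 {fig}.

lime, fir, fig, elm, moss, teak, lily, plum, poppy, ash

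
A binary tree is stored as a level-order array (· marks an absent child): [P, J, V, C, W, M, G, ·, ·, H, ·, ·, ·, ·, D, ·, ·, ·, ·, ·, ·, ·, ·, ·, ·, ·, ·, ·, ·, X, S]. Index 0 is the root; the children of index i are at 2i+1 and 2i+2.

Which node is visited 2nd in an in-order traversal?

J

In-order visits the left subtree, then the node, then the right subtree.
At P: go left to J.
  At J: go left to C.
    C is a leaf — visit C.
  Visit J.
  At J: go right to W.
    At W: go left to H.
      H is a leaf — visit H.
    Visit W.
    At W: no right child.
Visit P.
At P: go right to V.
  At V: go left to M.
    M is a leaf — visit M.
  Visit V.
  At V: go right to G.
    At G: no left child.
    Visit G.
    At G: go right to D.
      At D: go left to X.
        X is a leaf — visit X.
      Visit D.
      At D: go right to S.
        S is a leaf — visit S.
Full in-order sequence: C, J, H, W, P, M, V, G, X, D, S.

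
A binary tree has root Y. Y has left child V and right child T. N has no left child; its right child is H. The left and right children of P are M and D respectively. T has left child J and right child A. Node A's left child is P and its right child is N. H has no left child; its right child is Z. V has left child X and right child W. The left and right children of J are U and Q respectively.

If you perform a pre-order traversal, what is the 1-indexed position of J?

6

Pre-order visits the node, then its left subtree, then its right subtree.
Visit Y.
At Y: go left to V.
  Visit V.
  At V: go left to X.
    X is a leaf — visit X.
  At V: go right to W.
    W is a leaf — visit W.
At Y: go right to T.
  Visit T.
  At T: go left to J.
    Visit J.
    At J: go left to U.
      U is a leaf — visit U.
    At J: go right to Q.
      Q is a leaf — visit Q.
  At T: go right to A.
    Visit A.
    At A: go left to P.
      Visit P.
      At P: go left to M.
        M is a leaf — visit M.
      At P: go right to D.
        D is a leaf — visit D.
    At A: go right to N.
      Visit N.
      At N: no left child.
      At N: go right to H.
        Visit H.
        At H: no left child.
        At H: go right to Z.
          Z is a leaf — visit Z.
Full pre-order sequence: Y, V, X, W, T, J, U, Q, A, P, M, D, N, H, Z.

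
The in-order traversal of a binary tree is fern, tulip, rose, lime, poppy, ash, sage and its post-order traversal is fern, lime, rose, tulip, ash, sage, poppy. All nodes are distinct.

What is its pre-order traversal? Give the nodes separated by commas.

The last element of post-order is the root; it splits in-order into left and right subtrees.
Root poppy: left subtree has 4 nodes {fern, tulip, rose, lime}, right has 2 {ash, sage}.
  Root tulip: left subtree has 1 node {fern}, right has 2 {rose, lime}.
    Root rose: left subtree has 0 nodes { }, right has 1 {lime}.
  Root sage: left subtree has 1 node {ash}, right has 0 { }.

poppy, tulip, fern, rose, lime, sage, ash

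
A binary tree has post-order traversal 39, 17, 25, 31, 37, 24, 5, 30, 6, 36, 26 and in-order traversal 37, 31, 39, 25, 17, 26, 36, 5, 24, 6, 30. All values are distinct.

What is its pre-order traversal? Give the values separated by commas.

The last element of post-order is the root; it splits in-order into left and right subtrees.
Root 26: left subtree has 5 nodes {37, 31, 39, 25, 17}, right has 5 {36, 5, 24, 6, 30}.
  Root 37: left subtree has 0 nodes { }, right has 4 {31, 39, 25, 17}.
    Root 31: left subtree has 0 nodes { }, right has 3 {39, 25, 17}.
      Root 25: left subtree has 1 node {39}, right has 1 {17}.
  Root 36: left subtree has 0 nodes { }, right has 4 {5, 24, 6, 30}.
    Root 6: left subtree has 2 nodes {5, 24}, right has 1 {30}.
      Root 5: left subtree has 0 nodes { }, right has 1 {24}.

26, 37, 31, 25, 39, 17, 36, 6, 5, 24, 30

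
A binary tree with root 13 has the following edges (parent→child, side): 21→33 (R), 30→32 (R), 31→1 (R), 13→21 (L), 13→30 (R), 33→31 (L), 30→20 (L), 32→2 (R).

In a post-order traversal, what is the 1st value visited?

Post-order visits the left subtree, then the right subtree, then the node.
At 13: go left to 21.
  At 21: no left child.
  At 21: go right to 33.
    At 33: go left to 31.
      At 31: no left child.
      At 31: go right to 1.
        1 is a leaf — visit 1.
      Visit 31.
    At 33: no right child.
    Visit 33.
  Visit 21.
At 13: go right to 30.
  At 30: go left to 20.
    20 is a leaf — visit 20.
  At 30: go right to 32.
    At 32: no left child.
    At 32: go right to 2.
      2 is a leaf — visit 2.
    Visit 32.
  Visit 30.
Visit 13.
Full post-order sequence: 1, 31, 33, 21, 20, 2, 32, 30, 13.

1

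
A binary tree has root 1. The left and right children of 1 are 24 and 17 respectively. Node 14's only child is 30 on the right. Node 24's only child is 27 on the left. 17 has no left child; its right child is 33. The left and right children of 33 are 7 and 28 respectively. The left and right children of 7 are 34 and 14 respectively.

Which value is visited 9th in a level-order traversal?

Level-order visits nodes level by level from the root, left to right within each level.
Level 0: 1
Level 1: 24, 17
Level 2: 27, 33
Level 3: 7, 28
Level 4: 34, 14
Level 5: 30
Full level-order sequence: 1, 24, 17, 27, 33, 7, 28, 34, 14, 30.

14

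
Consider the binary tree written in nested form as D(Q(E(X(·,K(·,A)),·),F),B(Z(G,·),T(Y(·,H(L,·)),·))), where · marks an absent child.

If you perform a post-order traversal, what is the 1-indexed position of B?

Post-order visits the left subtree, then the right subtree, then the node.
At D: go left to Q.
  At Q: go left to E.
    At E: go left to X.
      At X: no left child.
      At X: go right to K.
        At K: no left child.
        At K: go right to A.
          A is a leaf — visit A.
        Visit K.
      Visit X.
    At E: no right child.
    Visit E.
  At Q: go right to F.
    F is a leaf — visit F.
  Visit Q.
At D: go right to B.
  At B: go left to Z.
    At Z: go left to G.
      G is a leaf — visit G.
    At Z: no right child.
    Visit Z.
  At B: go right to T.
    At T: go left to Y.
      At Y: no left child.
      At Y: go right to H.
        At H: go left to L.
          L is a leaf — visit L.
        At H: no right child.
        Visit H.
      Visit Y.
    At T: no right child.
    Visit T.
  Visit B.
Visit D.
Full post-order sequence: A, K, X, E, F, Q, G, Z, L, H, Y, T, B, D.

13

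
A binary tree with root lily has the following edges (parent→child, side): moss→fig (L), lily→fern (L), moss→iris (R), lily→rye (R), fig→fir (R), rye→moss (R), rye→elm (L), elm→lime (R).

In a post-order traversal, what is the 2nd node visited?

lime

Post-order visits the left subtree, then the right subtree, then the node.
At lily: go left to fern.
  fern is a leaf — visit fern.
At lily: go right to rye.
  At rye: go left to elm.
    At elm: no left child.
    At elm: go right to lime.
      lime is a leaf — visit lime.
    Visit elm.
  At rye: go right to moss.
    At moss: go left to fig.
      At fig: no left child.
      At fig: go right to fir.
        fir is a leaf — visit fir.
      Visit fig.
    At moss: go right to iris.
      iris is a leaf — visit iris.
    Visit moss.
  Visit rye.
Visit lily.
Full post-order sequence: fern, lime, elm, fir, fig, iris, moss, rye, lily.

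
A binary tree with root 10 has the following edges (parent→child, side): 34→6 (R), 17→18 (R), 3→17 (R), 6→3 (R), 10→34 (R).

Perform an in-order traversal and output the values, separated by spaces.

In-order visits the left subtree, then the node, then the right subtree.
At 10: no left child.
Visit 10.
At 10: go right to 34.
  At 34: no left child.
  Visit 34.
  At 34: go right to 6.
    At 6: no left child.
    Visit 6.
    At 6: go right to 3.
      At 3: no left child.
      Visit 3.
      At 3: go right to 17.
        At 17: no left child.
        Visit 17.
        At 17: go right to 18.
          18 is a leaf — visit 18.

10 34 6 3 17 18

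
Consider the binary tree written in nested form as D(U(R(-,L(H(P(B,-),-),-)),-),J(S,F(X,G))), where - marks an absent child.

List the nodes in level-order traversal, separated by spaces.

D U J R S F L X G H P B

Level-order visits nodes level by level from the root, left to right within each level.
Level 0: D
Level 1: U, J
Level 2: R, S, F
Level 3: L, X, G
Level 4: H
Level 5: P
Level 6: B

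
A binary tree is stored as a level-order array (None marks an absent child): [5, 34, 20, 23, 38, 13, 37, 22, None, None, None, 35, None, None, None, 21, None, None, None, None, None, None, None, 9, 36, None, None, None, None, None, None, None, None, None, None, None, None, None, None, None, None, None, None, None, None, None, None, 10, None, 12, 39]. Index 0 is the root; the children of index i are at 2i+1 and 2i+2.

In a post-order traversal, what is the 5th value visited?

Post-order visits the left subtree, then the right subtree, then the node.
At 5: go left to 34.
  At 34: go left to 23.
    At 23: go left to 22.
      At 22: go left to 21.
        21 is a leaf — visit 21.
      At 22: no right child.
      Visit 22.
    At 23: no right child.
    Visit 23.
  At 34: go right to 38.
    38 is a leaf — visit 38.
  Visit 34.
At 5: go right to 20.
  At 20: go left to 13.
    At 13: go left to 35.
      At 35: go left to 9.
        At 9: go left to 10.
          10 is a leaf — visit 10.
        At 9: no right child.
        Visit 9.
      At 35: go right to 36.
        At 36: go left to 12.
          12 is a leaf — visit 12.
        At 36: go right to 39.
          39 is a leaf — visit 39.
        Visit 36.
      Visit 35.
    At 13: no right child.
    Visit 13.
  At 20: go right to 37.
    37 is a leaf — visit 37.
  Visit 20.
Visit 5.
Full post-order sequence: 21, 22, 23, 38, 34, 10, 9, 12, 39, 36, 35, 13, 37, 20, 5.

34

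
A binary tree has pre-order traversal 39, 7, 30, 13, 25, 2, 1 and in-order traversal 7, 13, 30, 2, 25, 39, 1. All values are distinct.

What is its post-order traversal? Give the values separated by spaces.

13 2 25 30 7 1 39

The first element of pre-order is the root; it splits in-order into left and right subtrees.
Root 39: left subtree has 5 nodes {7, 13, 30, 2, 25}, right has 1 {1}.
  Root 7: left subtree has 0 nodes { }, right has 4 {13, 30, 2, 25}.
    Root 30: left subtree has 1 node {13}, right has 2 {2, 25}.
      Root 25: left subtree has 1 node {2}, right has 0 { }.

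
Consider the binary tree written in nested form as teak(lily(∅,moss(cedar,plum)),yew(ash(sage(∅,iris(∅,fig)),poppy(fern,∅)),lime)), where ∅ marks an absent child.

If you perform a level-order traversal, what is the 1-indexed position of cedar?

Level-order visits nodes level by level from the root, left to right within each level.
Level 0: teak
Level 1: lily, yew
Level 2: moss, ash, lime
Level 3: cedar, plum, sage, poppy
Level 4: iris, fern
Level 5: fig
Full level-order sequence: teak, lily, yew, moss, ash, lime, cedar, plum, sage, poppy, iris, fern, fig.

7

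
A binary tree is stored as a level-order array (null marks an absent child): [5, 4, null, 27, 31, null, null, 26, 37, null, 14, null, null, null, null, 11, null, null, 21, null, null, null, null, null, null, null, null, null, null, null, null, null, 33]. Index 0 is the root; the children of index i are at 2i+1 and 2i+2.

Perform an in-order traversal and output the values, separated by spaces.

In-order visits the left subtree, then the node, then the right subtree.
At 5: go left to 4.
  At 4: go left to 27.
    At 27: go left to 26.
      At 26: go left to 11.
        At 11: no left child.
        Visit 11.
        At 11: go right to 33.
          33 is a leaf — visit 33.
      Visit 26.
      At 26: no right child.
    Visit 27.
    At 27: go right to 37.
      At 37: no left child.
      Visit 37.
      At 37: go right to 21.
        21 is a leaf — visit 21.
  Visit 4.
  At 4: go right to 31.
    At 31: no left child.
    Visit 31.
    At 31: go right to 14.
      14 is a leaf — visit 14.
Visit 5.
At 5: no right child.

11 33 26 27 37 21 4 31 14 5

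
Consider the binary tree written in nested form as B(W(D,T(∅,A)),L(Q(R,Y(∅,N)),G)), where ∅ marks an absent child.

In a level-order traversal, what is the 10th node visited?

Level-order visits nodes level by level from the root, left to right within each level.
Level 0: B
Level 1: W, L
Level 2: D, T, Q, G
Level 3: A, R, Y
Level 4: N
Full level-order sequence: B, W, L, D, T, Q, G, A, R, Y, N.

Y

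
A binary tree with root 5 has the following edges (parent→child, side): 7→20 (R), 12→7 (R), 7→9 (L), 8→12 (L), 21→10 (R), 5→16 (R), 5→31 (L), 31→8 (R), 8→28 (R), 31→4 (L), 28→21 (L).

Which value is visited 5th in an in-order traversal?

In-order visits the left subtree, then the node, then the right subtree.
At 5: go left to 31.
  At 31: go left to 4.
    4 is a leaf — visit 4.
  Visit 31.
  At 31: go right to 8.
    At 8: go left to 12.
      At 12: no left child.
      Visit 12.
      At 12: go right to 7.
        At 7: go left to 9.
          9 is a leaf — visit 9.
        Visit 7.
        At 7: go right to 20.
          20 is a leaf — visit 20.
    Visit 8.
    At 8: go right to 28.
      At 28: go left to 21.
        At 21: no left child.
        Visit 21.
        At 21: go right to 10.
          10 is a leaf — visit 10.
      Visit 28.
      At 28: no right child.
Visit 5.
At 5: go right to 16.
  16 is a leaf — visit 16.
Full in-order sequence: 4, 31, 12, 9, 7, 20, 8, 21, 10, 28, 5, 16.

7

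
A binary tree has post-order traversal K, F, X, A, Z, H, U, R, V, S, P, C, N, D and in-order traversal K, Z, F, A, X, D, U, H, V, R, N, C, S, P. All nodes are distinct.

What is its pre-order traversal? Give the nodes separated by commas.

D, Z, K, A, F, X, N, V, U, H, R, C, P, S

The last element of post-order is the root; it splits in-order into left and right subtrees.
Root D: left subtree has 5 nodes {K, Z, F, A, X}, right has 8 {U, H, V, R, N, C, S, P}.
  Root Z: left subtree has 1 node {K}, right has 3 {F, A, X}.
    Root A: left subtree has 1 node {F}, right has 1 {X}.
  Root N: left subtree has 4 nodes {U, H, V, R}, right has 3 {C, S, P}.
    Root V: left subtree has 2 nodes {U, H}, right has 1 {R}.
      Root U: left subtree has 0 nodes { }, right has 1 {H}.
    Root C: left subtree has 0 nodes { }, right has 2 {S, P}.
      Root P: left subtree has 1 node {S}, right has 0 { }.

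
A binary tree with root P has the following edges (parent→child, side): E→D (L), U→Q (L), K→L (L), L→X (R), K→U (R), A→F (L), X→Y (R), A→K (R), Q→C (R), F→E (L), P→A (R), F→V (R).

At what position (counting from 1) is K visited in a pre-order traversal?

Pre-order visits the node, then its left subtree, then its right subtree.
Visit P.
At P: no left child.
At P: go right to A.
  Visit A.
  At A: go left to F.
    Visit F.
    At F: go left to E.
      Visit E.
      At E: go left to D.
        D is a leaf — visit D.
      At E: no right child.
    At F: go right to V.
      V is a leaf — visit V.
  At A: go right to K.
    Visit K.
    At K: go left to L.
      Visit L.
      At L: no left child.
      At L: go right to X.
        Visit X.
        At X: no left child.
        At X: go right to Y.
          Y is a leaf — visit Y.
    At K: go right to U.
      Visit U.
      At U: go left to Q.
        Visit Q.
        At Q: no left child.
        At Q: go right to C.
          C is a leaf — visit C.
      At U: no right child.
Full pre-order sequence: P, A, F, E, D, V, K, L, X, Y, U, Q, C.

7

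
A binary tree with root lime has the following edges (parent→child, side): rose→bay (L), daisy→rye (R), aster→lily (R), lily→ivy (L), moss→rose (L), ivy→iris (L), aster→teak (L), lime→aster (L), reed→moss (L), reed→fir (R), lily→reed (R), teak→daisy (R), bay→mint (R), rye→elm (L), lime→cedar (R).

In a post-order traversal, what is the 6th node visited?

Post-order visits the left subtree, then the right subtree, then the node.
At lime: go left to aster.
  At aster: go left to teak.
    At teak: no left child.
    At teak: go right to daisy.
      At daisy: no left child.
      At daisy: go right to rye.
        At rye: go left to elm.
          elm is a leaf — visit elm.
        At rye: no right child.
        Visit rye.
      Visit daisy.
    Visit teak.
  At aster: go right to lily.
    At lily: go left to ivy.
      At ivy: go left to iris.
        iris is a leaf — visit iris.
      At ivy: no right child.
      Visit ivy.
    At lily: go right to reed.
      At reed: go left to moss.
        At moss: go left to rose.
          At rose: go left to bay.
            At bay: no left child.
            At bay: go right to mint.
              mint is a leaf — visit mint.
            Visit bay.
          At rose: no right child.
          Visit rose.
        At moss: no right child.
        Visit moss.
      At reed: go right to fir.
        fir is a leaf — visit fir.
      Visit reed.
    Visit lily.
  Visit aster.
At lime: go right to cedar.
  cedar is a leaf — visit cedar.
Visit lime.
Full post-order sequence: elm, rye, daisy, teak, iris, ivy, mint, bay, rose, moss, fir, reed, lily, aster, cedar, lime.

ivy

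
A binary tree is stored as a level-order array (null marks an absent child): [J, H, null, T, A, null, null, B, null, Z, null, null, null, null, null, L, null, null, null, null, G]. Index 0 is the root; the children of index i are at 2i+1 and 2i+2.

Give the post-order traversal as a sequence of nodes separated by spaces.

L B T G Z A H J

Post-order visits the left subtree, then the right subtree, then the node.
At J: go left to H.
  At H: go left to T.
    At T: go left to B.
      At B: go left to L.
        L is a leaf — visit L.
      At B: no right child.
      Visit B.
    At T: no right child.
    Visit T.
  At H: go right to A.
    At A: go left to Z.
      At Z: no left child.
      At Z: go right to G.
        G is a leaf — visit G.
      Visit Z.
    At A: no right child.
    Visit A.
  Visit H.
At J: no right child.
Visit J.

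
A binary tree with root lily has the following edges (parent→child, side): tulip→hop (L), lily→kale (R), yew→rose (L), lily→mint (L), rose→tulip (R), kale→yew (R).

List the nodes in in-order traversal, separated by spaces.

In-order visits the left subtree, then the node, then the right subtree.
At lily: go left to mint.
  mint is a leaf — visit mint.
Visit lily.
At lily: go right to kale.
  At kale: no left child.
  Visit kale.
  At kale: go right to yew.
    At yew: go left to rose.
      At rose: no left child.
      Visit rose.
      At rose: go right to tulip.
        At tulip: go left to hop.
          hop is a leaf — visit hop.
        Visit tulip.
        At tulip: no right child.
    Visit yew.
    At yew: no right child.

mint lily kale rose hop tulip yew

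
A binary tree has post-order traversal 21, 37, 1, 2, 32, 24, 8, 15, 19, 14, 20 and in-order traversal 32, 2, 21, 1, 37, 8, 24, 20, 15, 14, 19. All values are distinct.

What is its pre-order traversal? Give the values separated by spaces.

The last element of post-order is the root; it splits in-order into left and right subtrees.
Root 20: left subtree has 7 nodes {32, 2, 21, 1, 37, 8, 24}, right has 3 {15, 14, 19}.
  Root 8: left subtree has 5 nodes {32, 2, 21, 1, 37}, right has 1 {24}.
    Root 32: left subtree has 0 nodes { }, right has 4 {2, 21, 1, 37}.
      Root 2: left subtree has 0 nodes { }, right has 3 {21, 1, 37}.
        Root 1: left subtree has 1 node {21}, right has 1 {37}.
  Root 14: left subtree has 1 node {15}, right has 1 {19}.

20 8 32 2 1 21 37 24 14 15 19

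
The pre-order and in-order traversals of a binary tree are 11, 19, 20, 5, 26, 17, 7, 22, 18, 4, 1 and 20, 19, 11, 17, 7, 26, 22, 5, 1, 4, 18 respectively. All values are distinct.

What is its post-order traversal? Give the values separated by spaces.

The first element of pre-order is the root; it splits in-order into left and right subtrees.
Root 11: left subtree has 2 nodes {20, 19}, right has 8 {17, 7, 26, 22, 5, 1, 4, 18}.
  Root 19: left subtree has 1 node {20}, right has 0 { }.
  Root 5: left subtree has 4 nodes {17, 7, 26, 22}, right has 3 {1, 4, 18}.
    Root 26: left subtree has 2 nodes {17, 7}, right has 1 {22}.
      Root 17: left subtree has 0 nodes { }, right has 1 {7}.
    Root 18: left subtree has 2 nodes {1, 4}, right has 0 { }.
      Root 4: left subtree has 1 node {1}, right has 0 { }.

20 19 7 17 22 26 1 4 18 5 11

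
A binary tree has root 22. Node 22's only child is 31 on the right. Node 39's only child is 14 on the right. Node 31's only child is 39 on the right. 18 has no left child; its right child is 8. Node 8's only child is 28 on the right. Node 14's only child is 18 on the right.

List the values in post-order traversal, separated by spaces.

28 8 18 14 39 31 22

Post-order visits the left subtree, then the right subtree, then the node.
At 22: no left child.
At 22: go right to 31.
  At 31: no left child.
  At 31: go right to 39.
    At 39: no left child.
    At 39: go right to 14.
      At 14: no left child.
      At 14: go right to 18.
        At 18: no left child.
        At 18: go right to 8.
          At 8: no left child.
          At 8: go right to 28.
            28 is a leaf — visit 28.
          Visit 8.
        Visit 18.
      Visit 14.
    Visit 39.
  Visit 31.
Visit 22.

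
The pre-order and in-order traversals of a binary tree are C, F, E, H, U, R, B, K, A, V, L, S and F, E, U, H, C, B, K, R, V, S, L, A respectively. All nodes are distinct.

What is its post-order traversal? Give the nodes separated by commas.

The first element of pre-order is the root; it splits in-order into left and right subtrees.
Root C: left subtree has 4 nodes {F, E, U, H}, right has 7 {B, K, R, V, S, L, A}.
  Root F: left subtree has 0 nodes { }, right has 3 {E, U, H}.
    Root E: left subtree has 0 nodes { }, right has 2 {U, H}.
      Root H: left subtree has 1 node {U}, right has 0 { }.
  Root R: left subtree has 2 nodes {B, K}, right has 4 {V, S, L, A}.
    Root B: left subtree has 0 nodes { }, right has 1 {K}.
    Root A: left subtree has 3 nodes {V, S, L}, right has 0 { }.
      Root V: left subtree has 0 nodes { }, right has 2 {S, L}.
        Root L: left subtree has 1 node {S}, right has 0 { }.

U, H, E, F, K, B, S, L, V, A, R, C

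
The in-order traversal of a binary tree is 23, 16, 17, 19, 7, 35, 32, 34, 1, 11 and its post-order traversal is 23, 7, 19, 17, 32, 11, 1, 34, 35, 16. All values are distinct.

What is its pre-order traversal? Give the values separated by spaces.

16 23 35 17 19 7 34 32 1 11

The last element of post-order is the root; it splits in-order into left and right subtrees.
Root 16: left subtree has 1 node {23}, right has 8 {17, 19, 7, 35, 32, 34, 1, 11}.
  Root 35: left subtree has 3 nodes {17, 19, 7}, right has 4 {32, 34, 1, 11}.
    Root 17: left subtree has 0 nodes { }, right has 2 {19, 7}.
      Root 19: left subtree has 0 nodes { }, right has 1 {7}.
    Root 34: left subtree has 1 node {32}, right has 2 {1, 11}.
      Root 1: left subtree has 0 nodes { }, right has 1 {11}.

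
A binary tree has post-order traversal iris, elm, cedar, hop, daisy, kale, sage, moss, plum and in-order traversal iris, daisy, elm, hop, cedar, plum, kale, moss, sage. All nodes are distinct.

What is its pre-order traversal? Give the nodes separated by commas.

The last element of post-order is the root; it splits in-order into left and right subtrees.
Root plum: left subtree has 5 nodes {iris, daisy, elm, hop, cedar}, right has 3 {kale, moss, sage}.
  Root daisy: left subtree has 1 node {iris}, right has 3 {elm, hop, cedar}.
    Root hop: left subtree has 1 node {elm}, right has 1 {cedar}.
  Root moss: left subtree has 1 node {kale}, right has 1 {sage}.

plum, daisy, iris, hop, elm, cedar, moss, kale, sage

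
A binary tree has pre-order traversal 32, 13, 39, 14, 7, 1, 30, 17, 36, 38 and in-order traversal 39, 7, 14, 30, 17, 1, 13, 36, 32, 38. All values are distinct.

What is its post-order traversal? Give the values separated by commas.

7, 17, 30, 1, 14, 39, 36, 13, 38, 32

The first element of pre-order is the root; it splits in-order into left and right subtrees.
Root 32: left subtree has 8 nodes {39, 7, 14, 30, 17, 1, 13, 36}, right has 1 {38}.
  Root 13: left subtree has 6 nodes {39, 7, 14, 30, 17, 1}, right has 1 {36}.
    Root 39: left subtree has 0 nodes { }, right has 5 {7, 14, 30, 17, 1}.
      Root 14: left subtree has 1 node {7}, right has 3 {30, 17, 1}.
        Root 1: left subtree has 2 nodes {30, 17}, right has 0 { }.
          Root 30: left subtree has 0 nodes { }, right has 1 {17}.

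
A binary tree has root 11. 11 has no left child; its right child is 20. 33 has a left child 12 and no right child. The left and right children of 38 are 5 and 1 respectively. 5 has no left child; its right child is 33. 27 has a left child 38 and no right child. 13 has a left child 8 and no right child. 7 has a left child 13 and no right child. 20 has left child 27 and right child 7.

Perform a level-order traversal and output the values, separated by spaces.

11 20 27 7 38 13 5 1 8 33 12

Level-order visits nodes level by level from the root, left to right within each level.
Level 0: 11
Level 1: 20
Level 2: 27, 7
Level 3: 38, 13
Level 4: 5, 1, 8
Level 5: 33
Level 6: 12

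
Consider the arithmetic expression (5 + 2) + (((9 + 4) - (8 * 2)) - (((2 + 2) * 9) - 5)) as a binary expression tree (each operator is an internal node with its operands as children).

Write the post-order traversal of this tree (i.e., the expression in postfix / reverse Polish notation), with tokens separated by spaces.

5 2 + 9 4 + 8 2 * - 2 2 + 9 * 5 - - +

Post-order on an expression tree gives postfix notation: for each operator, emit left operand, right operand, then the operator.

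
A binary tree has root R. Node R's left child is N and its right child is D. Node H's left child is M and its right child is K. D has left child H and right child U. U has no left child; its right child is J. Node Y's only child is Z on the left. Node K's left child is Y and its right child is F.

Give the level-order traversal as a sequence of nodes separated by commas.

Level-order visits nodes level by level from the root, left to right within each level.
Level 0: R
Level 1: N, D
Level 2: H, U
Level 3: M, K, J
Level 4: Y, F
Level 5: Z

R, N, D, H, U, M, K, J, Y, F, Z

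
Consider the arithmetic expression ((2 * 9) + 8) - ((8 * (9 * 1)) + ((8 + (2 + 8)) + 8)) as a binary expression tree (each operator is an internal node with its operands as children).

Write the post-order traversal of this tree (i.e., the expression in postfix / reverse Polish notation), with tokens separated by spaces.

2 9 * 8 + 8 9 1 * * 8 2 8 + + 8 + + -

Post-order on an expression tree gives postfix notation: for each operator, emit left operand, right operand, then the operator.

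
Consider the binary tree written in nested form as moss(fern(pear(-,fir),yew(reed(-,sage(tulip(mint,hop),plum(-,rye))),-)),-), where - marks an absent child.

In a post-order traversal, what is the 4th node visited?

hop

Post-order visits the left subtree, then the right subtree, then the node.
At moss: go left to fern.
  At fern: go left to pear.
    At pear: no left child.
    At pear: go right to fir.
      fir is a leaf — visit fir.
    Visit pear.
  At fern: go right to yew.
    At yew: go left to reed.
      At reed: no left child.
      At reed: go right to sage.
        At sage: go left to tulip.
          At tulip: go left to mint.
            mint is a leaf — visit mint.
          At tulip: go right to hop.
            hop is a leaf — visit hop.
          Visit tulip.
        At sage: go right to plum.
          At plum: no left child.
          At plum: go right to rye.
            rye is a leaf — visit rye.
          Visit plum.
        Visit sage.
      Visit reed.
    At yew: no right child.
    Visit yew.
  Visit fern.
At moss: no right child.
Visit moss.
Full post-order sequence: fir, pear, mint, hop, tulip, rye, plum, sage, reed, yew, fern, moss.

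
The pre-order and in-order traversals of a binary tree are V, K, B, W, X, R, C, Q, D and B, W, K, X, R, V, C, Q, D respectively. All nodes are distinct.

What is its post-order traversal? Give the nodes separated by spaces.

W B R X K D Q C V

The first element of pre-order is the root; it splits in-order into left and right subtrees.
Root V: left subtree has 5 nodes {B, W, K, X, R}, right has 3 {C, Q, D}.
  Root K: left subtree has 2 nodes {B, W}, right has 2 {X, R}.
    Root B: left subtree has 0 nodes { }, right has 1 {W}.
    Root X: left subtree has 0 nodes { }, right has 1 {R}.
  Root C: left subtree has 0 nodes { }, right has 2 {Q, D}.
    Root Q: left subtree has 0 nodes { }, right has 1 {D}.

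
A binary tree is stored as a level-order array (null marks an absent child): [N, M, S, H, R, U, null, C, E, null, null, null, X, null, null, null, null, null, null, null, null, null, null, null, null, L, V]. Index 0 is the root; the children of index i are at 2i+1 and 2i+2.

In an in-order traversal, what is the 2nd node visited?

In-order visits the left subtree, then the node, then the right subtree.
At N: go left to M.
  At M: go left to H.
    At H: go left to C.
      C is a leaf — visit C.
    Visit H.
    At H: go right to E.
      E is a leaf — visit E.
  Visit M.
  At M: go right to R.
    R is a leaf — visit R.
Visit N.
At N: go right to S.
  At S: go left to U.
    At U: no left child.
    Visit U.
    At U: go right to X.
      At X: go left to L.
        L is a leaf — visit L.
      Visit X.
      At X: go right to V.
        V is a leaf — visit V.
  Visit S.
  At S: no right child.
Full in-order sequence: C, H, E, M, R, N, U, L, X, V, S.

H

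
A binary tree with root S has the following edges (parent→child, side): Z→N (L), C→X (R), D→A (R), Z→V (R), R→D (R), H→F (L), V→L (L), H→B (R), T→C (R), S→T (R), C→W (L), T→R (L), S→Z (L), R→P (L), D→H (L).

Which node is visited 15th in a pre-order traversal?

W

Pre-order visits the node, then its left subtree, then its right subtree.
Visit S.
At S: go left to Z.
  Visit Z.
  At Z: go left to N.
    N is a leaf — visit N.
  At Z: go right to V.
    Visit V.
    At V: go left to L.
      L is a leaf — visit L.
    At V: no right child.
At S: go right to T.
  Visit T.
  At T: go left to R.
    Visit R.
    At R: go left to P.
      P is a leaf — visit P.
    At R: go right to D.
      Visit D.
      At D: go left to H.
        Visit H.
        At H: go left to F.
          F is a leaf — visit F.
        At H: go right to B.
          B is a leaf — visit B.
      At D: go right to A.
        A is a leaf — visit A.
  At T: go right to C.
    Visit C.
    At C: go left to W.
      W is a leaf — visit W.
    At C: go right to X.
      X is a leaf — visit X.
Full pre-order sequence: S, Z, N, V, L, T, R, P, D, H, F, B, A, C, W, X.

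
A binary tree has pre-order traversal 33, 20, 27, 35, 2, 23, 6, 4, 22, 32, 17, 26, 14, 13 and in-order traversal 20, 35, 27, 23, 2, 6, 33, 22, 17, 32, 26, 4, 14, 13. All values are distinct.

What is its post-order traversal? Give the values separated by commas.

35, 23, 6, 2, 27, 20, 17, 26, 32, 22, 13, 14, 4, 33

The first element of pre-order is the root; it splits in-order into left and right subtrees.
Root 33: left subtree has 6 nodes {20, 35, 27, 23, 2, 6}, right has 7 {22, 17, 32, 26, 4, 14, 13}.
  Root 20: left subtree has 0 nodes { }, right has 5 {35, 27, 23, 2, 6}.
    Root 27: left subtree has 1 node {35}, right has 3 {23, 2, 6}.
      Root 2: left subtree has 1 node {23}, right has 1 {6}.
  Root 4: left subtree has 4 nodes {22, 17, 32, 26}, right has 2 {14, 13}.
    Root 22: left subtree has 0 nodes { }, right has 3 {17, 32, 26}.
      Root 32: left subtree has 1 node {17}, right has 1 {26}.
    Root 14: left subtree has 0 nodes { }, right has 1 {13}.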